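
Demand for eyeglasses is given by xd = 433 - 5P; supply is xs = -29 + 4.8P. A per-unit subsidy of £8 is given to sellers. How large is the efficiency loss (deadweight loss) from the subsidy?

Pre-subsidy: 433 - 5P = -29 + 4.8P gives P* = 330/7, x* = 1381/7.
With the subsidy, sellers receive Ps = Pb + 8 for each unit, where Pb is the price buyers pay.
Supply in terms of Pb becomes xs = -29 + 4.8(Pb + 8) = 9.4 + 4.8Pb. Setting this equal to demand: 433 - 5Pb = 9.4 + 4.8Pb, so Pb = 2118/49.
Sellers receive Ps = 2118/49 + 8 = 2510/49; x' = 433 − 5·(2118/49) = 10627/49.
The subsidy expands output by 10627/49 − 1381/7 = 960/49 past the efficient level; on those units the gap between marginal cost and willingness to pay runs from 0 up to 8.
DWL = ½ × 8 × 960/49 = 3840/49.

Deadweight loss = 3840/49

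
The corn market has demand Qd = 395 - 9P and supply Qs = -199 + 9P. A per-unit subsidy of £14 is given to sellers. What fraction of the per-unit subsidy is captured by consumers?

Consumer share = 0.5

Pre-subsidy: 395 - 9P = -199 + 9P gives P* = 33, Q* = 98.
With the subsidy, sellers receive Ps = Pb + 14 for each unit, where Pb is the price buyers pay.
Supply in terms of Pb becomes Qs = -199 + 9(Pb + 14) = -73 + 9Pb. Setting this equal to demand: 395 - 9Pb = -73 + 9Pb, so Pb = 26.
Sellers receive Ps = 26 + 14 = 40; Q' = 395 − 9·26 = 161.
Buyers' price falls by P* − Pb = 33 − 26 = 7; sellers' price rises by Ps − P* = 40 − 33 = 7.
So consumers capture 7/14 = 0.5 of each unit of subsidy.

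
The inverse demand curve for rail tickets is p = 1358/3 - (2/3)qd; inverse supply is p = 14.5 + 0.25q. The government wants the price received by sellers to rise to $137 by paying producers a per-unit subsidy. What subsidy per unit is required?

At a seller price of 137, quantity supplied is -58 + 4·137 = 490.
Buyers absorb 490 only when they pay pb = 1358/3 − (2/3)·490 = 126.
s = ps − pb = 137 − 126 = 11.

Required subsidy s = $11 per unit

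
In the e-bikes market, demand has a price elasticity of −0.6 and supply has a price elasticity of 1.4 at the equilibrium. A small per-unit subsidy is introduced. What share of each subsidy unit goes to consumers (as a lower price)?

Consumer share = 0.7

For a small subsidy around the equilibrium, the benefit split depends on the relative slopes, which at a point are proportional to the elasticities.
Buyer share = εs/(εs + |εd|) = 1.4/(1.4 + 0.6) = 0.7; seller share = |εd|/(εs + |εd|) = 0.3.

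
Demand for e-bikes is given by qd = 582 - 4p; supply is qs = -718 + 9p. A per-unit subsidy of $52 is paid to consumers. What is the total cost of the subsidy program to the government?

Government cost = $16952

Pre-subsidy: 582 - 4p = -718 + 9p gives p* = 100, q* = 182.
With the rebate, buyers effectively pay pb = ps − 52, where ps is the price sellers receive.
Demand in terms of ps becomes qd = 582 − 4(ps − 52) = 790 - 4ps. Setting this equal to supply: 790 - 4ps = -718 + 9ps, so ps = 116.
Buyers pay pb = 116 − 52 = 64; q' = -718 + 9·116 = 326.
Government outlay = subsidy × quantity = 52 × 326 = 16952.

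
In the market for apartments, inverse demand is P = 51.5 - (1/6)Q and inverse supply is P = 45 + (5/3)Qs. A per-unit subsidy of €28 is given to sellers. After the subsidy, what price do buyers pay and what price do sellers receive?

Pre-subsidy: 51.5 - (1/6)Q = 45 + (5/3)Q gives Q* = 39/11 and P* = 560/11.
With the subsidy, sellers receive Ps = Pb + 28 for each unit, where Pb is the price buyers pay.
On the curves, Pb = 51.5 - (1/6)Q and Ps = 45 + (5/3)Q; the wedge Ps − Pb = 28 gives 45 + (5/3)Q − (51.5 - (1/6)Q) = 28, so Q' = 207/11.
Then Pb = 51.5 − (1/6)·(207/11) = 532/11 and Ps = 45 + (5/3)·(207/11) = 840/11.

Buyers pay 532/11; sellers receive 840/11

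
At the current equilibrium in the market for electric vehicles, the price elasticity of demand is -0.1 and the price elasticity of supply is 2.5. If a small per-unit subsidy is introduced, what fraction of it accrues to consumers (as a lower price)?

Consumer share = 25/26

For a small subsidy around the equilibrium, the benefit split depends on the relative slopes, which at a point are proportional to the elasticities.
Buyer share = εs/(εs + |εd|) = 2.5/(2.5 + 0.1) = 25/26; seller share = |εd|/(εs + |εd|) = 1/26.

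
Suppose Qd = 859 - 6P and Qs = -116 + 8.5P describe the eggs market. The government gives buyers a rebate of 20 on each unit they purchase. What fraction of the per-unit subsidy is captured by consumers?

Pre-subsidy: 859 - 6P = -116 + 8.5P gives P* = 1950/29, Q* = 13211/29.
With the rebate, buyers effectively pay Pb = Ps − 20, where Ps is the price sellers receive.
Demand in terms of Ps becomes Qd = 859 − 6(Ps − 20) = 979 - 6Ps. Setting this equal to supply: 979 - 6Ps = -116 + 8.5Ps, so Ps = 2190/29.
Buyers pay Pb = 2190/29 − 20 = 1610/29; Q' = -116 + 8.5·(2190/29) = 15251/29.
Buyers' price falls by P* − Pb = 1950/29 − 1610/29 = 340/29; sellers' price rises by Ps − P* = 2190/29 − 1950/29 = 240/29.
So consumers capture (340/29)/20 = 17/29 of each unit of subsidy.

Consumer share = 17/29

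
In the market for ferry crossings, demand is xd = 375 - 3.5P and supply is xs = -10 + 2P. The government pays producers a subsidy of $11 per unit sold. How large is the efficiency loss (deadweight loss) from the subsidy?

Deadweight loss = $77

Pre-subsidy: 375 - 3.5P = -10 + 2P gives P* = 70, x* = 130.
With the subsidy, sellers receive Ps = Pb + 11 for each unit, where Pb is the price buyers pay.
Supply in terms of Pb becomes xs = -10 + 2(Pb + 11) = 12 + 2Pb. Setting this equal to demand: 375 - 3.5Pb = 12 + 2Pb, so Pb = 66.
Sellers receive Ps = 66 + 11 = 77; x' = 375 − 3.5·66 = 144.
The subsidy expands output by 144 − 130 = 14 past the efficient level; on those units the gap between marginal cost and willingness to pay runs from 0 up to 11.
DWL = ½ × 11 × 14 = 77.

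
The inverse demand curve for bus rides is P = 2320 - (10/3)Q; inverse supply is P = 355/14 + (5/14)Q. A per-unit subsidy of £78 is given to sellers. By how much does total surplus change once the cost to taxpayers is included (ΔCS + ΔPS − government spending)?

Net change in total surplus = -127764/155

Pre-subsidy: 2320 - (10/3)Q = 355/14 + (5/14)Q gives Q* = 19275/31 and P* = 7670/31.
With the subsidy, sellers receive Ps = Pb + 78 for each unit, where Pb is the price buyers pay.
On the curves, Pb = 2320 - (10/3)Q and Ps = 355/14 + (5/14)Q; the wedge Ps − Pb = 78 gives 355/14 + (5/14)Q − (2320 - (10/3)Q) = 78, so Q' = 99651/155.
Then Pb = 2320 − (10/3)·(99651/155) = 5486/31 and Ps = 355/14 + (5/14)·(99651/155) = 7904/31.
ΔCS = ½(19275/31 + 99651/155)(7670/31 − 5486/31) = 214060392/4805; ΔPS = ½(19275/31 + 99651/155)(7904/31 − 7670/31) = 22935042/4805.
Government spending = 78 × 99651/155 = 7772778/155.
Net change = 214060392/4805 + 22935042/4805 − 7772778/155 = -127764/155. The loss equals the DWL triangle ½·78·3276/155.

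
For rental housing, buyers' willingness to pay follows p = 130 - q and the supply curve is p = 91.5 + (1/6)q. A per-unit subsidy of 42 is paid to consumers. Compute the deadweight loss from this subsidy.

Deadweight loss = 756

Pre-subsidy: 130 - q = 91.5 + (1/6)q gives q* = 33 and p* = 97.
With the rebate, buyers effectively pay pb = ps − 42, where ps is the price sellers receive.
On the curves, pb = 130 - q and ps = 91.5 + (1/6)q; the wedge ps − pb = 42 gives 91.5 + (1/6)q − (130 - q) = 42, so q' = 69.
Then pb = 130 − 1·69 = 61 and ps = 91.5 + (1/6)·69 = 103.
The subsidy expands output by 69 − 33 = 36 past the efficient level; on those units the gap between marginal cost and willingness to pay runs from 0 up to 42.
DWL = ½ × 42 × 36 = 756.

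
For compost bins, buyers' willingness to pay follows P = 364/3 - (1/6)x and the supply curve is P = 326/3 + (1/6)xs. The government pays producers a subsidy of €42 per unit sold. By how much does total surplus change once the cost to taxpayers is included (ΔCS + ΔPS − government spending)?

Net change in total surplus = -€2646

Pre-subsidy: 364/3 - (1/6)x = 326/3 + (1/6)x gives x* = 38 and P* = 115.
With the subsidy, sellers receive Ps = Pb + 42 for each unit, where Pb is the price buyers pay.
On the curves, Pb = 364/3 - (1/6)x and Ps = 326/3 + (1/6)x; the wedge Ps − Pb = 42 gives 326/3 + (1/6)x − (364/3 - (1/6)x) = 42, so x' = 164.
Then Pb = 364/3 − (1/6)·164 = 94 and Ps = 326/3 + (1/6)·164 = 136.
ΔCS = ½(38 + 164)(115 − 94) = 2121; ΔPS = ½(38 + 164)(136 − 115) = 2121.
Government spending = 42 × 164 = 6888.
Net change = 2121 + 2121 − 6888 = -2646. The loss equals the DWL triangle ½·42·126.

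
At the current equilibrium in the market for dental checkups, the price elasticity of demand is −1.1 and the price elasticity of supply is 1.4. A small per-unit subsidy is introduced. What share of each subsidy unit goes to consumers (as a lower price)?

Consumer share = 0.56

For a small subsidy around the equilibrium, the benefit split depends on the relative slopes, which at a point are proportional to the elasticities.
Buyer share = εs/(εs + |εd|) = 1.4/(1.4 + 1.1) = 0.56; seller share = |εd|/(εs + |εd|) = 0.44.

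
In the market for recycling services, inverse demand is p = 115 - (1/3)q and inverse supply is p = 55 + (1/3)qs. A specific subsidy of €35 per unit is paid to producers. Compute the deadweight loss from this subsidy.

Deadweight loss = €918.75

Pre-subsidy: 115 - (1/3)q = 55 + (1/3)q gives q* = 90 and p* = 85.
With the subsidy, sellers receive ps = pb + 35 for each unit, where pb is the price buyers pay.
On the curves, pb = 115 - (1/3)q and ps = 55 + (1/3)q; the wedge ps − pb = 35 gives 55 + (1/3)q − (115 - (1/3)q) = 35, so q' = 142.5.
Then pb = 115 − (1/3)·142.5 = 67.5 and ps = 55 + (1/3)·142.5 = 102.5.
The subsidy expands output by 142.5 − 90 = 52.5 past the efficient level; on those units the gap between marginal cost and willingness to pay runs from 0 up to 35.
DWL = ½ × 35 × 52.5 = 918.75.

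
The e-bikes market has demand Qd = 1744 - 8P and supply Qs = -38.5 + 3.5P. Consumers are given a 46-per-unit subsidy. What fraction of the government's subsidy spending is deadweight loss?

Pre-subsidy: 1744 - 8P = -38.5 + 3.5P gives P* = 155, Q* = 504.
With the rebate, buyers effectively pay Pb = Ps − 46, where Ps is the price sellers receive.
Demand in terms of Ps becomes Qd = 1744 − 8(Ps − 46) = 2112 - 8Ps. Setting this equal to supply: 2112 - 8Ps = -38.5 + 3.5Ps, so Ps = 187.
Buyers pay Pb = 187 − 46 = 141; Q' = -38.5 + 3.5·187 = 616.
ΔCS = ½(504 + 616)(155 − 141) = 7840; ΔPS = ½(504 + 616)(187 − 155) = 17920.
Government spending = 46 × 616 = 28336.
DWL = ½ × 46 × (616 − 504) = 2576; fraction = 2576 / 28336 = 1/11.

DWL / government spending = 1/11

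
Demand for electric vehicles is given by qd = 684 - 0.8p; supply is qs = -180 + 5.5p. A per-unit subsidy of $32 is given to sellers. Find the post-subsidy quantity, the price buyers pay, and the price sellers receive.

q' = 37588/63; buyers pay 6880/63; sellers receive 8896/63

Pre-subsidy: 684 - 0.8p = -180 + 5.5p gives p* = 960/7, q* = 4020/7.
With the subsidy, sellers receive ps = pb + 32 for each unit, where pb is the price buyers pay.
Supply in terms of pb becomes qs = -180 + 5.5(pb + 32) = -4 + 5.5pb. Setting this equal to demand: 684 - 0.8pb = -4 + 5.5pb, so pb = 6880/63.
Sellers receive ps = 6880/63 + 32 = 8896/63; q' = 684 − 0.8·(6880/63) = 37588/63.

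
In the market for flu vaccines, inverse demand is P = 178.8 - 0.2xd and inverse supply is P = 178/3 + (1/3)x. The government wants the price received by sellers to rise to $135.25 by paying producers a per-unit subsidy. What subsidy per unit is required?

At a seller price of 135.25, quantity supplied is -178 + 3·135.25 = 227.75.
Buyers absorb 227.75 only when they pay Pb = 178.8 − 0.2·227.75 = 133.25.
s = Ps − Pb = 135.25 − 133.25 = 2.

Required subsidy s = $2 per unit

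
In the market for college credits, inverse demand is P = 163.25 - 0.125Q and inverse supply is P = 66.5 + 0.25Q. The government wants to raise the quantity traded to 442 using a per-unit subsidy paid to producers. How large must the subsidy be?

Required subsidy s = 69 per unit

At Q = 442, from the demand curve buyers pay Pb = 163.25 − 0.125·442 = 108; from the supply curve sellers need Ps = 66.5 + 0.25·442 = 177.
The subsidy must fill the gap: s = Ps − Pb = 177 − 108 = 69.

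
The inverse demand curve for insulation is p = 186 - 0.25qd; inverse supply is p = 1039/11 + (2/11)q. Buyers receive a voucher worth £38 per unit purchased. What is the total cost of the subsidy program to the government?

Government cost = £11400

Pre-subsidy: 186 - 0.25q = 1039/11 + (2/11)q gives q* = 212 and p* = 133.
With the rebate, buyers effectively pay pb = ps − 38, where ps is the price sellers receive.
On the curves, pb = 186 - 0.25q and ps = 1039/11 + (2/11)q; the wedge ps − pb = 38 gives 1039/11 + (2/11)q − (186 - 0.25q) = 38, so q' = 300.
Then pb = 186 − 0.25·300 = 111 and ps = 1039/11 + (2/11)·300 = 149.
Government outlay = subsidy × quantity = 38 × 300 = 11400.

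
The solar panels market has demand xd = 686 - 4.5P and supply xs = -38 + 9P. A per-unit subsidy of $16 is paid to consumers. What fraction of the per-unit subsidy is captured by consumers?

Pre-subsidy: 686 - 4.5P = -38 + 9P gives P* = 1448/27, x* = 1334/3.
With the rebate, buyers effectively pay Pb = Ps − 16, where Ps is the price sellers receive.
Demand in terms of Ps becomes xd = 686 − 4.5(Ps − 16) = 758 - 4.5Ps. Setting this equal to supply: 758 - 4.5Ps = -38 + 9Ps, so Ps = 1592/27.
Buyers pay Pb = 1592/27 − 16 = 1160/27; x' = -38 + 9·(1592/27) = 1478/3.
Buyers' price falls by P* − Pb = 1448/27 − 1160/27 = 32/3; sellers' price rises by Ps − P* = 1592/27 − 1448/27 = 16/3.
So consumers capture (32/3)/16 = 2/3 of each unit of subsidy.

Consumer share = 2/3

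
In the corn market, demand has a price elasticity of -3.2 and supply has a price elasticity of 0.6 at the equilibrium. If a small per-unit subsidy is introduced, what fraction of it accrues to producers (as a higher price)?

Producer share = 16/19

For a small subsidy around the equilibrium, the benefit split depends on the relative slopes, which at a point are proportional to the elasticities.
Buyer share = εs/(εs + |εd|) = 0.6/(0.6 + 3.2) = 3/19; seller share = |εd|/(εs + |εd|) = 16/19.
So producers capture 16/19 of the subsidy.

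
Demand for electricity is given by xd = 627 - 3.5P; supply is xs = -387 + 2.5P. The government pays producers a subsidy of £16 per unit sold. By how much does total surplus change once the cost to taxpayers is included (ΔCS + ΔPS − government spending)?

Net change in total surplus = -560/3

Pre-subsidy: 627 - 3.5P = -387 + 2.5P gives P* = 169, x* = 35.5.
With the subsidy, sellers receive Ps = Pb + 16 for each unit, where Pb is the price buyers pay.
Supply in terms of Pb becomes xs = -387 + 2.5(Pb + 16) = -347 + 2.5Pb. Setting this equal to demand: 627 - 3.5Pb = -347 + 2.5Pb, so Pb = 487/3.
Sellers receive Ps = 487/3 + 16 = 535/3; x' = 627 − 3.5·(487/3) = 353/6.
ΔCS = ½(35.5 + 353/6)(169 − 487/3) = 2830/9; ΔPS = ½(35.5 + 353/6)(535/3 − 169) = 3962/9.
Government spending = 16 × 353/6 = 2824/3.
Net change = 2830/9 + 3962/9 − 2824/3 = -560/3. The loss equals the DWL triangle ½·16·70/3.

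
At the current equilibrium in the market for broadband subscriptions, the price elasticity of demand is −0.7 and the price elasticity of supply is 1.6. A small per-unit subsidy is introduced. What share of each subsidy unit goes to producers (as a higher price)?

Producer share = 7/23

For a small subsidy around the equilibrium, the benefit split depends on the relative slopes, which at a point are proportional to the elasticities.
Buyer share = εs/(εs + |εd|) = 1.6/(1.6 + 0.7) = 16/23; seller share = |εd|/(εs + |εd|) = 7/23.
So producers capture 7/23 of the subsidy.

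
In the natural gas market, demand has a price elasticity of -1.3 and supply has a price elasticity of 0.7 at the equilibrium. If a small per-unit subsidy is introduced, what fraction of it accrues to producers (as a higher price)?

Producer share = 0.65

For a small subsidy around the equilibrium, the benefit split depends on the relative slopes, which at a point are proportional to the elasticities.
Buyer share = εs/(εs + |εd|) = 0.7/(0.7 + 1.3) = 0.35; seller share = |εd|/(εs + |εd|) = 0.65.
So producers capture 0.65 of the subsidy.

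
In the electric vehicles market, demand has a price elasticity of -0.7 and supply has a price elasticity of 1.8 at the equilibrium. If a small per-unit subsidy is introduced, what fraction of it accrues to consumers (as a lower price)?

For a small subsidy around the equilibrium, the benefit split depends on the relative slopes, which at a point are proportional to the elasticities.
Buyer share = εs/(εs + |εd|) = 1.8/(1.8 + 0.7) = 0.72; seller share = |εd|/(εs + |εd|) = 0.28.

Consumer share = 0.72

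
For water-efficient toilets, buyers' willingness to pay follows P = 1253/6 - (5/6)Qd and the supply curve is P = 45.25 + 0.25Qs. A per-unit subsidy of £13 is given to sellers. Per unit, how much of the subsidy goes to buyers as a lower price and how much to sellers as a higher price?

Pre-subsidy: 1253/6 - (5/6)Q = 45.25 + 0.25Q gives Q* = 151 and P* = 83.
With the subsidy, sellers receive Ps = Pb + 13 for each unit, where Pb is the price buyers pay.
On the curves, Pb = 1253/6 - (5/6)Q and Ps = 45.25 + 0.25Q; the wedge Ps − Pb = 13 gives 45.25 + 0.25Q − (1253/6 - (5/6)Q) = 13, so Q' = 163.
Then Pb = 1253/6 − (5/6)·163 = 73 and Ps = 45.25 + 0.25·163 = 86.
Buyers' price falls by P* − Pb = 83 − 73 = 10; sellers' price rises by Ps − P* = 86 − 83 = 3.

Buyers gain £10 per unit; sellers gain £3 per unit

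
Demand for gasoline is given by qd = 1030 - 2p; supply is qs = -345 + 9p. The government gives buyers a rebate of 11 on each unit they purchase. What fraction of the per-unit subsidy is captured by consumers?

Consumer share = 9/11

Pre-subsidy: 1030 - 2p = -345 + 9p gives p* = 125, q* = 780.
With the rebate, buyers effectively pay pb = ps − 11, where ps is the price sellers receive.
Demand in terms of ps becomes qd = 1030 − 2(ps − 11) = 1052 - 2ps. Setting this equal to supply: 1052 - 2ps = -345 + 9ps, so ps = 127.
Buyers pay pb = 127 − 11 = 116; q' = -345 + 9·127 = 798.
Buyers' price falls by p* − pb = 125 − 116 = 9; sellers' price rises by ps − p* = 127 − 125 = 2.
So consumers capture 9/11 = 9/11 of each unit of subsidy.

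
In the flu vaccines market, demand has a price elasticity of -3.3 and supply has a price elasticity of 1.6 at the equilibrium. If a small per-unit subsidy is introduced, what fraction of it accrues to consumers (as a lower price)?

Consumer share = 16/49

For a small subsidy around the equilibrium, the benefit split depends on the relative slopes, which at a point are proportional to the elasticities.
Buyer share = εs/(εs + |εd|) = 1.6/(1.6 + 3.3) = 16/49; seller share = |εd|/(εs + |εd|) = 33/49.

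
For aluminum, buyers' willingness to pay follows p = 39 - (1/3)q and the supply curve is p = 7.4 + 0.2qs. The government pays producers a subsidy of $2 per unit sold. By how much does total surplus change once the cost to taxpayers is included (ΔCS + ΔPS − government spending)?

Net change in total surplus = -$3.75

Pre-subsidy: 39 - (1/3)q = 7.4 + 0.2q gives q* = 59.25 and p* = 19.25.
With the subsidy, sellers receive ps = pb + 2 for each unit, where pb is the price buyers pay.
On the curves, pb = 39 - (1/3)q and ps = 7.4 + 0.2q; the wedge ps − pb = 2 gives 7.4 + 0.2q − (39 - (1/3)q) = 2, so q' = 63.
Then pb = 39 − (1/3)·63 = 18 and ps = 7.4 + 0.2·63 = 20.
ΔCS = ½(59.25 + 63)(19.25 − 18) = 76.40625; ΔPS = ½(59.25 + 63)(20 − 19.25) = 45.84375.
Government spending = 2 × 63 = 126.
Net change = 76.40625 + 45.84375 − 126 = -3.75. The loss equals the DWL triangle ½·2·3.75.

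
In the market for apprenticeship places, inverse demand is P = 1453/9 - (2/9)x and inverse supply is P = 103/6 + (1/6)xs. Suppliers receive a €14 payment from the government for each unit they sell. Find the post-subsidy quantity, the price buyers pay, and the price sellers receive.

Pre-subsidy: 1453/9 - (2/9)x = 103/6 + (1/6)x gives x* = 371 and P* = 79.
With the subsidy, sellers receive Ps = Pb + 14 for each unit, where Pb is the price buyers pay.
On the curves, Pb = 1453/9 - (2/9)x and Ps = 103/6 + (1/6)x; the wedge Ps − Pb = 14 gives 103/6 + (1/6)x − (1453/9 - (2/9)x) = 14, so x' = 407.
Then Pb = 1453/9 − (2/9)·407 = 71 and Ps = 103/6 + (1/6)·407 = 85.

x' = 407; buyers pay €71; sellers receive €85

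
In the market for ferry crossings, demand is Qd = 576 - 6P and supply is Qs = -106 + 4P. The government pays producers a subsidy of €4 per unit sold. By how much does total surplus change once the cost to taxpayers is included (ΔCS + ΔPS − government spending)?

Pre-subsidy: 576 - 6P = -106 + 4P gives P* = 68.2, Q* = 166.8.
With the subsidy, sellers receive Ps = Pb + 4 for each unit, where Pb is the price buyers pay.
Supply in terms of Pb becomes Qs = -106 + 4(Pb + 4) = -90 + 4Pb. Setting this equal to demand: 576 - 6Pb = -90 + 4Pb, so Pb = 66.6.
Sellers receive Ps = 66.6 + 4 = 70.6; Q' = 576 − 6·66.6 = 176.4.
ΔCS = ½(166.8 + 176.4)(68.2 − 66.6) = 274.56; ΔPS = ½(166.8 + 176.4)(70.6 − 68.2) = 411.84.
Government spending = 4 × 176.4 = 705.6.
Net change = 274.56 + 411.84 − 705.6 = -19.2. The loss equals the DWL triangle ½·4·9.6.

Net change in total surplus = -€19.2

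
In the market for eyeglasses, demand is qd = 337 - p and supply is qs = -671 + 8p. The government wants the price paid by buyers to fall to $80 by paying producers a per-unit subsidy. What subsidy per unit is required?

At a buyer price of 80, quantity demanded is 337 − 1·80 = 257.
Sellers supply 257 only when they receive ps with -671 + 8·ps = 257, i.e. ps = 116.
s = ps − pb = 116 − 80 = 36.

Required subsidy s = $36 per unit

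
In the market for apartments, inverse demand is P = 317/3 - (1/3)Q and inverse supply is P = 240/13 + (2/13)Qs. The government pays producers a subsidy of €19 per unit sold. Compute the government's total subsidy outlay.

Pre-subsidy: 317/3 - (1/3)Q = 240/13 + (2/13)Q gives Q* = 179 and P* = 46.
With the subsidy, sellers receive Ps = Pb + 19 for each unit, where Pb is the price buyers pay.
On the curves, Pb = 317/3 - (1/3)Q and Ps = 240/13 + (2/13)Q; the wedge Ps − Pb = 19 gives 240/13 + (2/13)Q − (317/3 - (1/3)Q) = 19, so Q' = 218.
Then Pb = 317/3 − (1/3)·218 = 33 and Ps = 240/13 + (2/13)·218 = 52.
Government outlay = subsidy × quantity = 19 × 218 = 4142.

Government cost = €4142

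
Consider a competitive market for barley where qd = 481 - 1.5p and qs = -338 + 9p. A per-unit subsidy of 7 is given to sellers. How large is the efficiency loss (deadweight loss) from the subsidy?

Pre-subsidy: 481 - 1.5p = -338 + 9p gives p* = 78, q* = 364.
With the subsidy, sellers receive ps = pb + 7 for each unit, where pb is the price buyers pay.
Supply in terms of pb becomes qs = -338 + 9(pb + 7) = -275 + 9pb. Setting this equal to demand: 481 - 1.5pb = -275 + 9pb, so pb = 72.
Sellers receive ps = 72 + 7 = 79; q' = 481 − 1.5·72 = 373.
The subsidy expands output by 373 − 364 = 9 past the efficient level; on those units the gap between marginal cost and willingness to pay runs from 0 up to 7.
DWL = ½ × 7 × 9 = 31.5.

Deadweight loss = 31.5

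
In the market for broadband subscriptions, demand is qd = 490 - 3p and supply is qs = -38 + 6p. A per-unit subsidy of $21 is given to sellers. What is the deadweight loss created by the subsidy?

Pre-subsidy: 490 - 3p = -38 + 6p gives p* = 176/3, q* = 314.
With the subsidy, sellers receive ps = pb + 21 for each unit, where pb is the price buyers pay.
Supply in terms of pb becomes qs = -38 + 6(pb + 21) = 88 + 6pb. Setting this equal to demand: 490 - 3pb = 88 + 6pb, so pb = 134/3.
Sellers receive ps = 134/3 + 21 = 197/3; q' = 490 − 3·(134/3) = 356.
The subsidy expands output by 356 − 314 = 42 past the efficient level; on those units the gap between marginal cost and willingness to pay runs from 0 up to 21.
DWL = ½ × 21 × 42 = 441.

Deadweight loss = $441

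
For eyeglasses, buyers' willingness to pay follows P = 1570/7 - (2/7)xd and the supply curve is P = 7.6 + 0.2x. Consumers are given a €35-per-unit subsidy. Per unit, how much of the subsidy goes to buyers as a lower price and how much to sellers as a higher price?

Buyers gain 350/17 per unit; sellers gain 245/17 per unit

Pre-subsidy: 1570/7 - (2/7)x = 7.6 + 0.2x gives x* = 7584/17 and P* = 1646/17.
With the rebate, buyers effectively pay Pb = Ps − 35, where Ps is the price sellers receive.
On the curves, Pb = 1570/7 - (2/7)x and Ps = 7.6 + 0.2x; the wedge Ps − Pb = 35 gives 7.6 + 0.2x − (1570/7 - (2/7)x) = 35, so x' = 8809/17.
Then Pb = 1570/7 − (2/7)·(8809/17) = 1296/17 and Ps = 7.6 + 0.2·(8809/17) = 1891/17.
Buyers' price falls by P* − Pb = 1646/17 − 1296/17 = 350/17; sellers' price rises by Ps − P* = 1891/17 − 1646/17 = 245/17.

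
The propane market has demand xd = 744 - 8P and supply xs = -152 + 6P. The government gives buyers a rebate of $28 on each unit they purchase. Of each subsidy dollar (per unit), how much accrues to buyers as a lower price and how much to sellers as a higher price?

Buyers gain $12 per unit; sellers gain $16 per unit

Pre-subsidy: 744 - 8P = -152 + 6P gives P* = 64, x* = 232.
With the rebate, buyers effectively pay Pb = Ps − 28, where Ps is the price sellers receive.
Demand in terms of Ps becomes xd = 744 − 8(Ps − 28) = 968 - 8Ps. Setting this equal to supply: 968 - 8Ps = -152 + 6Ps, so Ps = 80.
Buyers pay Pb = 80 − 28 = 52; x' = -152 + 6·80 = 328.
Buyers' price falls by P* − Pb = 64 − 52 = 12; sellers' price rises by Ps − P* = 80 − 64 = 16.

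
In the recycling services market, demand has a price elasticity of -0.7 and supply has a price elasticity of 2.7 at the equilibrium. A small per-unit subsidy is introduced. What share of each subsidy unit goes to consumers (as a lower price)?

Consumer share = 27/34

For a small subsidy around the equilibrium, the benefit split depends on the relative slopes, which at a point are proportional to the elasticities.
Buyer share = εs/(εs + |εd|) = 2.7/(2.7 + 0.7) = 27/34; seller share = |εd|/(εs + |εd|) = 7/34.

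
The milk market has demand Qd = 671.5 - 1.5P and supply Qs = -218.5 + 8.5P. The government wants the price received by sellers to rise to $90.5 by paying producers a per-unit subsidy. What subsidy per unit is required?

Required subsidy s = $10 per unit

At a seller price of 90.5, quantity supplied is -218.5 + 8.5·90.5 = 550.75.
Buyers absorb 550.75 only when they pay Pb with 671.5 − 1.5·Pb = 550.75, i.e. Pb = 80.5.
s = Ps − Pb = 90.5 − 80.5 = 10.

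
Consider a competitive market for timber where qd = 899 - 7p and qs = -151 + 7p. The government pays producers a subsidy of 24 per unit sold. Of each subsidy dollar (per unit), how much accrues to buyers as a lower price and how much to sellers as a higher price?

Buyers gain 12 per unit; sellers gain 12 per unit

Pre-subsidy: 899 - 7p = -151 + 7p gives p* = 75, q* = 374.
With the subsidy, sellers receive ps = pb + 24 for each unit, where pb is the price buyers pay.
Supply in terms of pb becomes qs = -151 + 7(pb + 24) = 17 + 7pb. Setting this equal to demand: 899 - 7pb = 17 + 7pb, so pb = 63.
Sellers receive ps = 63 + 24 = 87; q' = 899 − 7·63 = 458.
Buyers' price falls by p* − pb = 75 − 63 = 12; sellers' price rises by ps − p* = 87 − 75 = 12.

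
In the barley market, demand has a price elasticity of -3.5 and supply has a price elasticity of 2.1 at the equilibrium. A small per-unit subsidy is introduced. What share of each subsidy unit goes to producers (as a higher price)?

Producer share = 0.625

For a small subsidy around the equilibrium, the benefit split depends on the relative slopes, which at a point are proportional to the elasticities.
Buyer share = εs/(εs + |εd|) = 2.1/(2.1 + 3.5) = 0.375; seller share = |εd|/(εs + |εd|) = 0.625.
So producers capture 0.625 of the subsidy.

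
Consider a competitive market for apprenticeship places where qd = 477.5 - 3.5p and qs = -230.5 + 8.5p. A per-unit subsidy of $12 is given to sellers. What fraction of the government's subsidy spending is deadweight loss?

DWL / government spending = 119/2406

Pre-subsidy: 477.5 - 3.5p = -230.5 + 8.5p gives p* = 59, q* = 271.
With the subsidy, sellers receive ps = pb + 12 for each unit, where pb is the price buyers pay.
Supply in terms of pb becomes qs = -230.5 + 8.5(pb + 12) = -128.5 + 8.5pb. Setting this equal to demand: 477.5 - 3.5pb = -128.5 + 8.5pb, so pb = 50.5.
Sellers receive ps = 50.5 + 12 = 62.5; q' = 477.5 − 3.5·50.5 = 300.75.
ΔCS = ½(271 + 300.75)(59 − 50.5) = 2429.9375; ΔPS = ½(271 + 300.75)(62.5 − 59) = 1000.5625.
Government spending = 12 × 300.75 = 3609.
DWL = ½ × 12 × (300.75 − 271) = 178.5; fraction = 178.5 / 3609 = 119/2406.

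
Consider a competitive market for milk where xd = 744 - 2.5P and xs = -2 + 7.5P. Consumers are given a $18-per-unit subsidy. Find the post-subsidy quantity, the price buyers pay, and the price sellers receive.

x' = 591.25; buyers pay $61.1; sellers receive $79.1

Pre-subsidy: 744 - 2.5P = -2 + 7.5P gives P* = 74.6, x* = 557.5.
With the rebate, buyers effectively pay Pb = Ps − 18, where Ps is the price sellers receive.
Demand in terms of Ps becomes xd = 744 − 2.5(Ps − 18) = 789 - 2.5Ps. Setting this equal to supply: 789 - 2.5Ps = -2 + 7.5Ps, so Ps = 79.1.
Buyers pay Pb = 79.1 − 18 = 61.1; x' = -2 + 7.5·79.1 = 591.25.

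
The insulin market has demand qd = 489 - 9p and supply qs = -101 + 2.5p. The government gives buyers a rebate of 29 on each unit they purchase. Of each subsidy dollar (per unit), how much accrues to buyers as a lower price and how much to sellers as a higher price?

Buyers gain 145/23 per unit; sellers gain 522/23 per unit

Pre-subsidy: 489 - 9p = -101 + 2.5p gives p* = 1180/23, q* = 627/23.
With the rebate, buyers effectively pay pb = ps − 29, where ps is the price sellers receive.
Demand in terms of ps becomes qd = 489 − 9(ps − 29) = 750 - 9ps. Setting this equal to supply: 750 - 9ps = -101 + 2.5ps, so ps = 74.
Buyers pay pb = 74 − 29 = 45; q' = -101 + 2.5·74 = 84.
Buyers' price falls by p* − pb = 1180/23 − 45 = 145/23; sellers' price rises by ps − p* = 74 − 1180/23 = 522/23.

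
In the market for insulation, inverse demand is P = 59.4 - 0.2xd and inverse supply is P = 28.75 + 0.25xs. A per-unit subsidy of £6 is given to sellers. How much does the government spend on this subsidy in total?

Government cost = 1466/3

Pre-subsidy: 59.4 - 0.2x = 28.75 + 0.25x gives x* = 613/9 and P* = 412/9.
With the subsidy, sellers receive Ps = Pb + 6 for each unit, where Pb is the price buyers pay.
On the curves, Pb = 59.4 - 0.2x and Ps = 28.75 + 0.25x; the wedge Ps − Pb = 6 gives 28.75 + 0.25x − (59.4 - 0.2x) = 6, so x' = 733/9.
Then Pb = 59.4 − 0.2·(733/9) = 388/9 and Ps = 28.75 + 0.25·(733/9) = 442/9.
Government outlay = subsidy × quantity = 6 × 733/9 = 1466/3.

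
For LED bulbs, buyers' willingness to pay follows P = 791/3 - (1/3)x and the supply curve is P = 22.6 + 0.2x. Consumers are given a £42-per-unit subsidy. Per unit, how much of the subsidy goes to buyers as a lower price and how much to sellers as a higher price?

Pre-subsidy: 791/3 - (1/3)x = 22.6 + 0.2x gives x* = 452 and P* = 113.
With the rebate, buyers effectively pay Pb = Ps − 42, where Ps is the price sellers receive.
On the curves, Pb = 791/3 - (1/3)x and Ps = 22.6 + 0.2x; the wedge Ps − Pb = 42 gives 22.6 + 0.2x − (791/3 - (1/3)x) = 42, so x' = 530.75.
Then Pb = 791/3 − (1/3)·530.75 = 86.75 and Ps = 22.6 + 0.2·530.75 = 128.75.
Buyers' price falls by P* − Pb = 113 − 86.75 = 26.25; sellers' price rises by Ps − P* = 128.75 − 113 = 15.75.

Buyers gain £26.25 per unit; sellers gain £15.75 per unit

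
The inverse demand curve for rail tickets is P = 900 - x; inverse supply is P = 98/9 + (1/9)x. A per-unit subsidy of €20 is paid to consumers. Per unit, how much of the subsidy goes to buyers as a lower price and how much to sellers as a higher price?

Buyers gain €18 per unit; sellers gain €2 per unit

Pre-subsidy: 900 - x = 98/9 + (1/9)x gives x* = 800.2 and P* = 99.8.
With the rebate, buyers effectively pay Pb = Ps − 20, where Ps is the price sellers receive.
On the curves, Pb = 900 - x and Ps = 98/9 + (1/9)x; the wedge Ps − Pb = 20 gives 98/9 + (1/9)x − (900 - x) = 20, so x' = 818.2.
Then Pb = 900 − 1·818.2 = 81.8 and Ps = 98/9 + (1/9)·818.2 = 101.8.
Buyers' price falls by P* − Pb = 99.8 − 81.8 = 18; sellers' price rises by Ps − P* = 101.8 − 99.8 = 2.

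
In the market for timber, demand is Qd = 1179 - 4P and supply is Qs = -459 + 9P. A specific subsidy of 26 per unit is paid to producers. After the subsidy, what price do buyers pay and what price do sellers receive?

Buyers pay 108; sellers receive 134

Pre-subsidy: 1179 - 4P = -459 + 9P gives P* = 126, Q* = 675.
With the subsidy, sellers receive Ps = Pb + 26 for each unit, where Pb is the price buyers pay.
Supply in terms of Pb becomes Qs = -459 + 9(Pb + 26) = -225 + 9Pb. Setting this equal to demand: 1179 - 4Pb = -225 + 9Pb, so Pb = 108.
Sellers receive Ps = 108 + 26 = 134; Q' = 1179 − 4·108 = 747.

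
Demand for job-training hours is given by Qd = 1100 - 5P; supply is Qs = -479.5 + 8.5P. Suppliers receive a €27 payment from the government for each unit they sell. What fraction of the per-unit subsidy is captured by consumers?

Consumer share = 17/27

Pre-subsidy: 1100 - 5P = -479.5 + 8.5P gives P* = 117, Q* = 515.
With the subsidy, sellers receive Ps = Pb + 27 for each unit, where Pb is the price buyers pay.
Supply in terms of Pb becomes Qs = -479.5 + 8.5(Pb + 27) = -250 + 8.5Pb. Setting this equal to demand: 1100 - 5Pb = -250 + 8.5Pb, so Pb = 100.
Sellers receive Ps = 100 + 27 = 127; Q' = 1100 − 5·100 = 600.
Buyers' price falls by P* − Pb = 117 − 100 = 17; sellers' price rises by Ps − P* = 127 − 117 = 10.
So consumers capture 17/27 = 17/27 of each unit of subsidy.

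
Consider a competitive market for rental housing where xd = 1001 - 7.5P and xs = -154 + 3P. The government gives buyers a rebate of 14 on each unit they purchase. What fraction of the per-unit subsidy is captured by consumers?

Pre-subsidy: 1001 - 7.5P = -154 + 3P gives P* = 110, x* = 176.
With the rebate, buyers effectively pay Pb = Ps − 14, where Ps is the price sellers receive.
Demand in terms of Ps becomes xd = 1001 − 7.5(Ps − 14) = 1106 - 7.5Ps. Setting this equal to supply: 1106 - 7.5Ps = -154 + 3Ps, so Ps = 120.
Buyers pay Pb = 120 − 14 = 106; x' = -154 + 3·120 = 206.
Buyers' price falls by P* − Pb = 110 − 106 = 4; sellers' price rises by Ps − P* = 120 − 110 = 10.
So consumers capture 4/14 = 2/7 of each unit of subsidy.

Consumer share = 2/7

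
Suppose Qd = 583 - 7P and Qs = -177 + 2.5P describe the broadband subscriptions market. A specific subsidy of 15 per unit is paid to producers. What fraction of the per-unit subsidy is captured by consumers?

Pre-subsidy: 583 - 7P = -177 + 2.5P gives P* = 80, Q* = 23.
With the subsidy, sellers receive Ps = Pb + 15 for each unit, where Pb is the price buyers pay.
Supply in terms of Pb becomes Qs = -177 + 2.5(Pb + 15) = -139.5 + 2.5Pb. Setting this equal to demand: 583 - 7Pb = -139.5 + 2.5Pb, so Pb = 1445/19.
Sellers receive Ps = 1445/19 + 15 = 1730/19; Q' = 583 − 7·(1445/19) = 962/19.
Buyers' price falls by P* − Pb = 80 − 1445/19 = 75/19; sellers' price rises by Ps − P* = 1730/19 − 80 = 210/19.
So consumers capture (75/19)/15 = 5/19 of each unit of subsidy.

Consumer share = 5/19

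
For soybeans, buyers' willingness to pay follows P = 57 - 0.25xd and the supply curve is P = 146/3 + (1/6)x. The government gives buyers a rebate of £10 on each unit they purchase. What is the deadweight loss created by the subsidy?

Pre-subsidy: 57 - 0.25x = 146/3 + (1/6)x gives x* = 20 and P* = 52.
With the rebate, buyers effectively pay Pb = Ps − 10, where Ps is the price sellers receive.
On the curves, Pb = 57 - 0.25x and Ps = 146/3 + (1/6)x; the wedge Ps − Pb = 10 gives 146/3 + (1/6)x − (57 - 0.25x) = 10, so x' = 44.
Then Pb = 57 − 0.25·44 = 46 and Ps = 146/3 + (1/6)·44 = 56.
The subsidy expands output by 44 − 20 = 24 past the efficient level; on those units the gap between marginal cost and willingness to pay runs from 0 up to 10.
DWL = ½ × 10 × 24 = 120.

Deadweight loss = £120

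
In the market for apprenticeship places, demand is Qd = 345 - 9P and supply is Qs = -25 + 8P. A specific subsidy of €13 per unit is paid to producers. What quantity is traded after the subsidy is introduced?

Q' = 3471/17

Pre-subsidy: 345 - 9P = -25 + 8P gives P* = 370/17, Q* = 2535/17.
With the subsidy, sellers receive Ps = Pb + 13 for each unit, where Pb is the price buyers pay.
Supply in terms of Pb becomes Qs = -25 + 8(Pb + 13) = 79 + 8Pb. Setting this equal to demand: 345 - 9Pb = 79 + 8Pb, so Pb = 266/17.
Sellers receive Ps = 266/17 + 13 = 487/17; Q' = 345 − 9·(266/17) = 3471/17.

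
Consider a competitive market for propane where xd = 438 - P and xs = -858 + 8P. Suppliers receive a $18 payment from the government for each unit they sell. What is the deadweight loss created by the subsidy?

Deadweight loss = $144

Pre-subsidy: 438 - P = -858 + 8P gives P* = 144, x* = 294.
With the subsidy, sellers receive Ps = Pb + 18 for each unit, where Pb is the price buyers pay.
Supply in terms of Pb becomes xs = -858 + 8(Pb + 18) = -714 + 8Pb. Setting this equal to demand: 438 - Pb = -714 + 8Pb, so Pb = 128.
Sellers receive Ps = 128 + 18 = 146; x' = 438 − 1·128 = 310.
The subsidy expands output by 310 − 294 = 16 past the efficient level; on those units the gap between marginal cost and willingness to pay runs from 0 up to 18.
DWL = ½ × 18 × 16 = 144.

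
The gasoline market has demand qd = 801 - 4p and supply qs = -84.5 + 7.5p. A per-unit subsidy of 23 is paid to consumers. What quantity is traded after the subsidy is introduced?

Pre-subsidy: 801 - 4p = -84.5 + 7.5p gives p* = 77, q* = 493.
With the rebate, buyers effectively pay pb = ps − 23, where ps is the price sellers receive.
Demand in terms of ps becomes qd = 801 − 4(ps − 23) = 893 - 4ps. Setting this equal to supply: 893 - 4ps = -84.5 + 7.5ps, so ps = 85.
Buyers pay pb = 85 − 23 = 62; q' = -84.5 + 7.5·85 = 553.

q' = 553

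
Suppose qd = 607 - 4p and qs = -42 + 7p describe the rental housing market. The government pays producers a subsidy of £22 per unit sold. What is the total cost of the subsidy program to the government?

Government cost = £9394

Pre-subsidy: 607 - 4p = -42 + 7p gives p* = 59, q* = 371.
With the subsidy, sellers receive ps = pb + 22 for each unit, where pb is the price buyers pay.
Supply in terms of pb becomes qs = -42 + 7(pb + 22) = 112 + 7pb. Setting this equal to demand: 607 - 4pb = 112 + 7pb, so pb = 45.
Sellers receive ps = 45 + 22 = 67; q' = 607 − 4·45 = 427.
Government outlay = subsidy × quantity = 22 × 427 = 9394.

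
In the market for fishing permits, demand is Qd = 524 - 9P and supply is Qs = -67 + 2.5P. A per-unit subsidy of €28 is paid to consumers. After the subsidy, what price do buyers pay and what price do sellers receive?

Pre-subsidy: 524 - 9P = -67 + 2.5P gives P* = 1182/23, Q* = 1414/23.
With the rebate, buyers effectively pay Pb = Ps − 28, where Ps is the price sellers receive.
Demand in terms of Ps becomes Qd = 524 − 9(Ps − 28) = 776 - 9Ps. Setting this equal to supply: 776 - 9Ps = -67 + 2.5Ps, so Ps = 1686/23.
Buyers pay Pb = 1686/23 − 28 = 1042/23; Q' = -67 + 2.5·(1686/23) = 2674/23.

Buyers pay 1042/23; sellers receive 1686/23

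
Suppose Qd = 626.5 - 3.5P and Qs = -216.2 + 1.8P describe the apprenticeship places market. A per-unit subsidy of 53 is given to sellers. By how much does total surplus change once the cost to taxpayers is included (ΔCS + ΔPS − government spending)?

Pre-subsidy: 626.5 - 3.5P = -216.2 + 1.8P gives P* = 159, Q* = 70.
With the subsidy, sellers receive Ps = Pb + 53 for each unit, where Pb is the price buyers pay.
Supply in terms of Pb becomes Qs = -216.2 + 1.8(Pb + 53) = -120.8 + 1.8Pb. Setting this equal to demand: 626.5 - 3.5Pb = -120.8 + 1.8Pb, so Pb = 141.
Sellers receive Ps = 141 + 53 = 194; Q' = 626.5 − 3.5·141 = 133.
ΔCS = ½(70 + 133)(159 − 141) = 1827; ΔPS = ½(70 + 133)(194 − 159) = 3552.5.
Government spending = 53 × 133 = 7049.
Net change = 1827 + 3552.5 − 7049 = -1669.5. The loss equals the DWL triangle ½·53·63.

Net change in total surplus = -1669.5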